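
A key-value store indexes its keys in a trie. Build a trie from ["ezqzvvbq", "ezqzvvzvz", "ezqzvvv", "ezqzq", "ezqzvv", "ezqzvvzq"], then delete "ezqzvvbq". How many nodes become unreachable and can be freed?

2

After clearing the end-marker at "ezqzvvbq", prune upward until reaching a node still needed by another word.
The suffix "bq" (2 nodes) is used only by "ezqzvvbq"; the node for "ezqzvv" still has the child "z", so pruning stops there.
Nodes removed: 2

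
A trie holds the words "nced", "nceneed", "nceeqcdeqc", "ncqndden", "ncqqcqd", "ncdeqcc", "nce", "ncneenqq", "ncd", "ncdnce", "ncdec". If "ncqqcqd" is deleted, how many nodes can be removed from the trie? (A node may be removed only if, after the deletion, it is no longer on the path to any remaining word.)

4

A node on "ncqqcqd"'s path can go only if nothing else ends at it or branches off below it.
The suffix "qcqd" (4 nodes) is used only by "ncqqcqd"; the node for "ncq" still has the child "n", so pruning stops there.
Nodes removed: 4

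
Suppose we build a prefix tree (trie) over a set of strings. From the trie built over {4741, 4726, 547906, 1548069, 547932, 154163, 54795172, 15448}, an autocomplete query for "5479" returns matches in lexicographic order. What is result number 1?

Filter for "5479…" and sort: "547906", "547932", "54795172"
The 1st is 547906.

547906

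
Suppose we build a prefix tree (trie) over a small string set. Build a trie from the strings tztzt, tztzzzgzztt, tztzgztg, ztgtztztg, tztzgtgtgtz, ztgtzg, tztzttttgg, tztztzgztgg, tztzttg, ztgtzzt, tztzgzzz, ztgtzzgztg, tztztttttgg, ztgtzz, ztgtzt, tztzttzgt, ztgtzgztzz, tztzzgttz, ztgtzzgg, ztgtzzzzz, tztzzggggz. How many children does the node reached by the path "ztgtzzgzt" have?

1

Walk "ztgtzzgzt" from the root, arriving at one node.
Distinct next characters after "ztgtzzgzt": g.
That node has 1 child edge.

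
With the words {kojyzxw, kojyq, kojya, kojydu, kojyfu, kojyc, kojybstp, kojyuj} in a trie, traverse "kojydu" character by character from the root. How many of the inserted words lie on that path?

Check each prefix of "kojydu" against the stored set — each match is an end-marker on the path.
Prefixes of the query that are stored words: "kojydu"
Count: 1

1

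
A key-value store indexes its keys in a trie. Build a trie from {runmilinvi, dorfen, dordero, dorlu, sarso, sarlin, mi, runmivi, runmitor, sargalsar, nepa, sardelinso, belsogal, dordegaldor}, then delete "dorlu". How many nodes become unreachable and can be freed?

2

A node on "dorlu"'s path can go only if nothing else ends at it or branches off below it.
The suffix "lu" (2 nodes) is used only by "dorlu"; the node for "dor" still has the child "f", so pruning stops there.
Nodes removed: 2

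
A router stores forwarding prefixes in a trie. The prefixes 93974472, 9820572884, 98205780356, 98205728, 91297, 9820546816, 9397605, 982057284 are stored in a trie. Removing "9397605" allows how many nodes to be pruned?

3

Walk "9397605" from the leaf back toward the root, removing each node that no remaining word uses.
The suffix "605" (3 nodes) is used only by "9397605"; the node for "9397" still has the child "4", so pruning stops there.
Nodes removed: 3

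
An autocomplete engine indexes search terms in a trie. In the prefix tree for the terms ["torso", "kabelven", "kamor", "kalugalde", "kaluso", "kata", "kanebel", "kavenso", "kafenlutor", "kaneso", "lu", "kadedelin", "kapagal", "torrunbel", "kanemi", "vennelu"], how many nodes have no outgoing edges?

16

A leaf is a node with no children — equivalently, the end of a word that is not a proper prefix of any other stored word.
Those words: "kabelven", "kadedelin", "kafenlutor", "kalugalde", "kaluso", "kamor", "kanebel", "kanemi", "kaneso", "kapagal", "kata", "kavenso", "lu", "torrunbel", "torso", "vennelu"
Leaf count: 16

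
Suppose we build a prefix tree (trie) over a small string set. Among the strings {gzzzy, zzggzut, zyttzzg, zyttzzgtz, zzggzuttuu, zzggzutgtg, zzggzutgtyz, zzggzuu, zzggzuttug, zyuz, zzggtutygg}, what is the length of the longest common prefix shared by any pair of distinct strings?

9

Look for the deepest trie node that still has at least two words in its subtree.
e.g. "zzggzutgtg" and "zzggzutgtyz" share the prefix "zzggzutgt" of length 9; no pair shares a longer one.
Longest shared-prefix length: 9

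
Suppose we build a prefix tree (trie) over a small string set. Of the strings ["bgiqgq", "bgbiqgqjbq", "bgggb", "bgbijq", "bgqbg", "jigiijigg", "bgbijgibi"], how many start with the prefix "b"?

Walk to "b"; the words in its subtree are exactly those with that prefix.
Matches: "bgbijgibi", "bgbijq", "bgbiqgqjbq", "bgggb", "bgiqgq", "bgqbg"
Count: 6

6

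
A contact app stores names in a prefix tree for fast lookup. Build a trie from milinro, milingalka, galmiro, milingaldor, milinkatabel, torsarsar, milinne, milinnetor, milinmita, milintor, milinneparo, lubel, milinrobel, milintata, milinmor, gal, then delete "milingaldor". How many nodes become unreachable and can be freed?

A node on "milingaldor"'s path can go only if nothing else ends at it or branches off below it.
The suffix "dor" (3 nodes) is used only by "milingaldor"; the node for "milingal" still has the child "k", so pruning stops there.
Nodes removed: 3

3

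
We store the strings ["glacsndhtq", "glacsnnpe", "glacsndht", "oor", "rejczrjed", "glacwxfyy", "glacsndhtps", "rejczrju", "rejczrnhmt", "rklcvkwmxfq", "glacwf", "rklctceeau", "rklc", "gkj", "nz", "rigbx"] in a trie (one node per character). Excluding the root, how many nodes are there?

Trace insertions, counting only characters that open a new branch:
  "glacsndhtq" → 10 new (g, l, a, c, s, n, d, h, t, q)
  "glacsnnpe" → prefix "glacsn" already present; 3 new (n, p, e)
  "glacsndht" → prefix "glacsndht" already present; 0 new (none)
  "oor" → 3 new (o, o, r)
  "rejczrjed" → 9 new (r, e, j, c, z, r, j, e, d)
  "glacwxfyy" → prefix "glac" already present; 5 new (w, x, f, y, y)
  "glacsndhtps" → prefix "glacsndht" already present; 2 new (p, s)
  "rejczrju" → prefix "rejczrj" already present; 1 new (u)
  "rejczrnhmt" → prefix "rejczr" already present; 4 new (n, h, m, t)
  "rklcvkwmxfq" → prefix "r" already present; 10 new (k, l, c, v, k, w, m, x, f, q)
  "glacwf" → prefix "glacw" already present; 1 new (f)
  "rklctceeau" → prefix "rklc" already present; 6 new (t, c, e, e, a, u)
  "rklc" → prefix "rklc" already present; 0 new (none)
  "gkj" → prefix "g" already present; 2 new (k, j)
  "nz" → 2 new (n, z)
  "rigbx" → prefix "r" already present; 4 new (i, g, b, x)
Total nodes = 10 + 3 + 0 + 3 + 9 + 5 + 2 + 1 + 4 + 10 + 1 + 6 + 0 + 2 + 2 + 4 = 62

62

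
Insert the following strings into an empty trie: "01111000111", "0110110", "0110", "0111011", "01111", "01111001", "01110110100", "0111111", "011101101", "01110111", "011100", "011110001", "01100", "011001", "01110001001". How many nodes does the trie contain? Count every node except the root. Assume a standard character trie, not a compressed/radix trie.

34

Insert word by word; a character creates a node only if that edge doesn't already exist:
  "01111000111" → 11 new (0, 1, 1, 1, 1, 0, 0, 0, 1, 1, 1)
  "0110110" → prefix "011" already present; 4 new (0, 1, 1, 0)
  "0110" → prefix "0110" already present; 0 new (none)
  "0111011" → prefix "0111" already present; 3 new (0, 1, 1)
  "01111" → prefix "01111" already present; 0 new (none)
  "01111001" → prefix "0111100" already present; 1 new (1)
  "01110110100" → prefix "0111011" already present; 4 new (0, 1, 0, 0)
  "0111111" → prefix "01111" already present; 2 new (1, 1)
  "011101101" → prefix "011101101" already present; 0 new (none)
  "01110111" → prefix "0111011" already present; 1 new (1)
  "011100" → prefix "01110" already present; 1 new (0)
  "011110001" → prefix "011110001" already present; 0 new (none)
  "01100" → prefix "0110" already present; 1 new (0)
  "011001" → prefix "01100" already present; 1 new (1)
  "01110001001" → prefix "011100" already present; 5 new (0, 1, 0, 0, 1)
Total nodes = 11 + 4 + 0 + 3 + 0 + 1 + 4 + 2 + 0 + 1 + 1 + 0 + 1 + 1 + 5 = 34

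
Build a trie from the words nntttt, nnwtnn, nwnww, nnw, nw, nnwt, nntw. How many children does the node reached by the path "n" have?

2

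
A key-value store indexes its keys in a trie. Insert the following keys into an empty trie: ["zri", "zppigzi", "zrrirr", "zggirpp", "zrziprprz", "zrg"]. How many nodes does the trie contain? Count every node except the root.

27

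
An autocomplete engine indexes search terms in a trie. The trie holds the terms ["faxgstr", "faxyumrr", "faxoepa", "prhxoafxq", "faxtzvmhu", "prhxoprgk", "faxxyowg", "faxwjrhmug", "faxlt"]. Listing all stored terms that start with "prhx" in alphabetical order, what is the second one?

prhxoprgk

Words with prefix "prhx", in lexicographic order: "prhxoafxq", "prhxoprgk"
Position 2: prhxoprgk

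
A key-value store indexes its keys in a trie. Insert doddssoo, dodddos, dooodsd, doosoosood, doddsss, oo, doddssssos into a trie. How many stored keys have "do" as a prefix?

6

Traverse to the node for "do", then collect every word in that subtree.
Words under "do": dodddos, doddssoo, doddsss, doddssssos, dooodsd, doosoosood
Count: 6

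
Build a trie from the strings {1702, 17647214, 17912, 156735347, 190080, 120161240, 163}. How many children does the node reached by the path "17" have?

Follow the path "17" to its node, then look at its outgoing edges.
Characters that immediately follow "17" among the stored strings: {0, 6, 9}.
That node has 3 child edges.

3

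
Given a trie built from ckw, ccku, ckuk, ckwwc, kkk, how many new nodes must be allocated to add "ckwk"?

The longest prefix of "ckwk" already in the trie is "ckw" (length 3).
So 4 − 3 = 1 new nodes.

1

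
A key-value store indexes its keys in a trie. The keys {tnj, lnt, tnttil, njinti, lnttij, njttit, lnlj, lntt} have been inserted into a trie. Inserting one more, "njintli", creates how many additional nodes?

"njint" is already a path in the trie; the remaining "li" must be added.
So 7 − 5 = 2 new nodes.

2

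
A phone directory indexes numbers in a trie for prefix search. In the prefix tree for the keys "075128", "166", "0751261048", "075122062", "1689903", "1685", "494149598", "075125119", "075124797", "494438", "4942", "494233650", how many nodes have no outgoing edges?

Leaves are exactly the stored words that no other stored word extends.
Those words: "075122062", "075124797", "075125119", "0751261048", "075128", "166", "1685", "1689903", "494149598", "494233650", "494438"
Leaf count: 11

11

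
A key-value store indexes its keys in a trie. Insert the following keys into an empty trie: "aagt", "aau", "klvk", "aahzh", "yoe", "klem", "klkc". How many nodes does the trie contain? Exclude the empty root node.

19

Trace insertions, counting only characters that open a new branch:
  "aagt" → 4 new (a, a, g, t)
  "aau" → prefix "aa" already present; 1 new (u)
  "klvk" → 4 new (k, l, v, k)
  "aahzh" → prefix "aa" already present; 3 new (h, z, h)
  "yoe" → 3 new (y, o, e)
  "klem" → prefix "kl" already present; 2 new (e, m)
  "klkc" → prefix "kl" already present; 2 new (k, c)
Total nodes = 4 + 1 + 4 + 3 + 3 + 2 + 2 = 19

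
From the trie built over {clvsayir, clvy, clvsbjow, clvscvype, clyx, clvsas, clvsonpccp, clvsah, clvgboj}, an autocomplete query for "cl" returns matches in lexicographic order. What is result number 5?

clvsbjow

DFS of the "cl" subtree visits, in order: "clvgboj", "clvsah", "clvsas", "clvsayir", "clvsbjow", "clvscvype", "clvsonpccp", "clvy", "clyx"
Position 5: clvsbjow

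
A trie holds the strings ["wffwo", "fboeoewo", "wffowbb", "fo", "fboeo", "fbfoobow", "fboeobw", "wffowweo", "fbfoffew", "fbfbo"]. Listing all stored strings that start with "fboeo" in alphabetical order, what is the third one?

DFS of the "fboeo" subtree visits, in order: "fboeo", "fboeobw", "fboeoewo"
The 3rd is fboeoewo.

fboeoewo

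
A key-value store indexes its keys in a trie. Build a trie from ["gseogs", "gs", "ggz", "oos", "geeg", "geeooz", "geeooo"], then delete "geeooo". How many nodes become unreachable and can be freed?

1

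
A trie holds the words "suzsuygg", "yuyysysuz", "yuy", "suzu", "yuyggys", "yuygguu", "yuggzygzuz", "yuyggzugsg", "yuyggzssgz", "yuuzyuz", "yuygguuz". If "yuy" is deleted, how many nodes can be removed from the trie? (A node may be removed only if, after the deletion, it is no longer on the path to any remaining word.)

0

After clearing the end-marker at "yuy", prune upward until reaching a node still needed by another word.
Every node on "yuy" is still needed (e.g. by "yuyysysuz"), so nothing is freed.
Nodes removed: 0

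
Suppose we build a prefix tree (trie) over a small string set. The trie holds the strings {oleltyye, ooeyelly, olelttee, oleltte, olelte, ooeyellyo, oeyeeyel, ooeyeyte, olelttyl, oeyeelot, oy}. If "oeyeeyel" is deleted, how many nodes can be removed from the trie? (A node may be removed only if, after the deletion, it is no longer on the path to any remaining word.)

A node on "oeyeeyel"'s path can go only if nothing else ends at it or branches off below it.
The suffix "yel" (3 nodes) is used only by "oeyeeyel"; the node for "oeyee" still has the child "l", so pruning stops there.
Nodes removed: 3

3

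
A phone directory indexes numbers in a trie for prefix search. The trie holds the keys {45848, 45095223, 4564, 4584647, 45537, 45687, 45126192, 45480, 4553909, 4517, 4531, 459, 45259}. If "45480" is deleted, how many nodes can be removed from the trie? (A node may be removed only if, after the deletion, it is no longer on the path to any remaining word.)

Walk "45480" from the leaf back toward the root, removing each node that no remaining word uses.
The suffix "480" (3 nodes) is used only by "45480"; the node for "45" still has the child "8", so pruning stops there.
Nodes removed: 3

3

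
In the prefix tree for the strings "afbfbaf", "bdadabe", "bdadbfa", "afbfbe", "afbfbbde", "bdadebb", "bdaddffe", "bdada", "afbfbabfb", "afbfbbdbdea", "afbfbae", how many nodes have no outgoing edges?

A leaf is a node with no children — equivalently, the end of a word that is not a proper prefix of any other stored word.
Those words: "afbfbabfb", "afbfbae", "afbfbaf", "afbfbbdbdea", "afbfbbde", "afbfbe", "bdadabe", "bdadbfa", "bdaddffe", "bdadebb"
Leaf count: 10

10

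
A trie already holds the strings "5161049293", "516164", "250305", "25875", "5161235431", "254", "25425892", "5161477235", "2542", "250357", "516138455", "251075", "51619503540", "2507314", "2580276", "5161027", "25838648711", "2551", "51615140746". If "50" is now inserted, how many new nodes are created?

1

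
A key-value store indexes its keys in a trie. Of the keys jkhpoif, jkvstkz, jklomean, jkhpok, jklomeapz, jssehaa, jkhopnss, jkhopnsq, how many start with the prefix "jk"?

Filter for entries beginning with "jk":
Words under "jk": jkhopnsq, jkhopnss, jkhpoif, jkhpok, jklomean, jklomeapz, jkvstkz
Count: 7

7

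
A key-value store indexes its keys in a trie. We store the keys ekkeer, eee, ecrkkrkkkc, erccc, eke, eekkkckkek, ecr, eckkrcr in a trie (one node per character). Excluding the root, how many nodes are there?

35

Trie structure (* marks end of a word):
(root)
└─ e
   ├─ c
   │  ├─ k
   │  │  └─ k
   │  │     └─ r
   │  │        └─ c
   │  │           └─ r *
   │  └─ r *
   │     └─ k
   │        └─ k
   │           └─ r
   │              └─ k
   │                 └─ k
   │                    └─ k
   │                       └─ c *
   ├─ e
   │  ├─ e *
   │  └─ k
   │     └─ k
   │        └─ k
   │           └─ c
   │              └─ k
   │                 └─ k
   │                    └─ e
   │                       └─ k *
   ├─ k
   │  ├─ e *
   │  └─ k
   │     └─ e
   │        └─ e
   │           └─ r *
   └─ r
      └─ c
         └─ c
            └─ c *
Counting every labelled node above: 35.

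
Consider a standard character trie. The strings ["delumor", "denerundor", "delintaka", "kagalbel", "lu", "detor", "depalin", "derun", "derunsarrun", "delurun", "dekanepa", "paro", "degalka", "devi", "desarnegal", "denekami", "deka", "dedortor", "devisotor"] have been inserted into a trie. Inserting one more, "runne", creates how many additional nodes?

5

"runne" shares no prefix with any stored word, so all 5 characters open new nodes.
5 − 0 = 5 new nodes.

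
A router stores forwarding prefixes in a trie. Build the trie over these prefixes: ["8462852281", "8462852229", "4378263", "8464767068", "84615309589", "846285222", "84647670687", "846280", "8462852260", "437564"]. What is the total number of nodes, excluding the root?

Count nodes per top-level branch (shared prefixes stored once):
  '4'-branch (437564, 4378263): 10 nodes
  '8'-branch (84615309589, 846280, 846285222, 8462852229, 8462852260, 8462852281, 8464767068, 84647670687): 31 nodes
Sum: 41

41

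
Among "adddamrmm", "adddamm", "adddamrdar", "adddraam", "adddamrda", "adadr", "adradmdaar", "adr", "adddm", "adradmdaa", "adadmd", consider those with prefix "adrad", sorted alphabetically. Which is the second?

adradmdaar

DFS of the "adrad" subtree visits, in order: "adradmdaa", "adradmdaar"
The 2nd is adradmdaar.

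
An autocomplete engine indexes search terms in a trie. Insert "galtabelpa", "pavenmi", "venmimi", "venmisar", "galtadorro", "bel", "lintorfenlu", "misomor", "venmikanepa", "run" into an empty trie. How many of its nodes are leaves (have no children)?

10

Leaves are exactly the stored words that no other stored word extends.
Those words: "bel", "galtabelpa", "galtadorro", "lintorfenlu", "misomor", "pavenmi", "run", "venmikanepa", "venmimi", "venmisar"
Leaf count: 10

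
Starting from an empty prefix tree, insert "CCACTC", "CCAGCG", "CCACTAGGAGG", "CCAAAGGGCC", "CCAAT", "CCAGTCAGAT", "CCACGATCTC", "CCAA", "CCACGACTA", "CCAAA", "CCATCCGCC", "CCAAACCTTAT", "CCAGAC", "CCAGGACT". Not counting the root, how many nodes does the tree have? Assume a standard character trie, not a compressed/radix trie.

Count nodes per top-level branch (shared prefixes stored once):
  'C'-branch (CCAA, CCAAA, CCAAACCTTAT, CCAAAGGGCC, CCAAT, CCACGACTA, CCACGATCTC, CCACTAGGAGG, CCACTC, CCAGAC, CCAGCG, CCAGGACT, CCAGTCAGAT, CCATCCGCC): 56 nodes
Sum: 56

56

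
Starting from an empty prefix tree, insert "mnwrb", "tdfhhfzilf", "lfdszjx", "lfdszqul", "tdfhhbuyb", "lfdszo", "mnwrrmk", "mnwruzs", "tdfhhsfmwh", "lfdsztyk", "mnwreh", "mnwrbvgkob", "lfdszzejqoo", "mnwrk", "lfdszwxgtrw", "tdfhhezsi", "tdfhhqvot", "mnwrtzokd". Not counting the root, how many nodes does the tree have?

77

Insert word by word; a character creates a node only if that edge doesn't already exist:
  "mnwrb" → 5 new (m, n, w, r, b)
  "tdfhhfzilf" → 10 new (t, d, f, h, h, f, z, i, l, f)
  "lfdszjx" → 7 new (l, f, d, s, z, j, x)
  "lfdszqul" → prefix "lfdsz" already present; 3 new (q, u, l)
  "tdfhhbuyb" → prefix "tdfhh" already present; 4 new (b, u, y, b)
  "lfdszo" → prefix "lfdsz" already present; 1 new (o)
  "mnwrrmk" → prefix "mnwr" already present; 3 new (r, m, k)
  "mnwruzs" → prefix "mnwr" already present; 3 new (u, z, s)
  "tdfhhsfmwh" → prefix "tdfhh" already present; 5 new (s, f, m, w, h)
  "lfdsztyk" → prefix "lfdsz" already present; 3 new (t, y, k)
  "mnwreh" → prefix "mnwr" already present; 2 new (e, h)
  "mnwrbvgkob" → prefix "mnwrb" already present; 5 new (v, g, k, o, b)
  "lfdszzejqoo" → prefix "lfdsz" already present; 6 new (z, e, j, q, o, o)
  "mnwrk" → prefix "mnwr" already present; 1 new (k)
  "lfdszwxgtrw" → prefix "lfdsz" already present; 6 new (w, x, g, t, r, w)
  "tdfhhezsi" → prefix "tdfhh" already present; 4 new (e, z, s, i)
  "tdfhhqvot" → prefix "tdfhh" already present; 4 new (q, v, o, t)
  "mnwrtzokd" → prefix "mnwr" already present; 5 new (t, z, o, k, d)
Total nodes = 5 + 10 + 7 + 3 + 4 + 1 + 3 + 3 + 5 + 3 + 2 + 5 + 6 + 1 + 6 + 4 + 4 + 5 = 77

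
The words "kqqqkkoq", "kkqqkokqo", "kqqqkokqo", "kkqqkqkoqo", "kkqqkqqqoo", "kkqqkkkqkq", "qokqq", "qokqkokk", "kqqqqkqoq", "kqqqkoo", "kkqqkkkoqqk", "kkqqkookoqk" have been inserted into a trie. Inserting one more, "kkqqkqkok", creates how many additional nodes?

The longest prefix of "kkqqkqkok" already in the trie is "kkqqkqko" (length 8).
New nodes needed: |"kkqqkqkok"| − 8 = 9 − 8 = 1.

1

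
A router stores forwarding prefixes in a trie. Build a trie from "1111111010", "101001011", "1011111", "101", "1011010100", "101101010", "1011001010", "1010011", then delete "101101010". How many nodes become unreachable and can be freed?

0

After clearing the end-marker at "101101010", prune upward until reaching a node still needed by another word.
Every node on "101101010" is still needed (e.g. by "1011010100"), so nothing is freed.
Nodes removed: 0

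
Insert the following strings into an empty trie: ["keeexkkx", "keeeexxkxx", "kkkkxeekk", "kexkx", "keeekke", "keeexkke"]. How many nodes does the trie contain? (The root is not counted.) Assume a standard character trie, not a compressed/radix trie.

29

Trie structure (* marks end of a word):
(root)
└─ k
   ├─ e
   │  ├─ e
   │  │  └─ e
   │  │     ├─ e
   │  │     │  └─ x
   │  │     │     └─ x
   │  │     │        └─ k
   │  │     │           └─ x
   │  │     │              └─ x *
   │  │     ├─ k
   │  │     │  └─ k
   │  │     │     └─ e *
   │  │     └─ x
   │  │        └─ k
   │  │           └─ k
   │  │              ├─ e *
   │  │              └─ x *
   │  └─ x
   │     └─ k
   │        └─ x *
   └─ k
      └─ k
         └─ k
            └─ x
               └─ e
                  └─ e
                     └─ k
                        └─ k *
Counting every labelled node above: 29.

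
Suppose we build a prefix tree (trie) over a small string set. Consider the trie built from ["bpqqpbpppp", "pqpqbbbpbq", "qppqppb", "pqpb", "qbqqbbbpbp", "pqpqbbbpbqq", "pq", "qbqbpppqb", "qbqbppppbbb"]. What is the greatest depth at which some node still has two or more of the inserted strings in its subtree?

The deepest shared node is where two words last agree before diverging.
"pqpqbbbpbq" and "pqpqbbbpbqq" agree on "pqpqbbbpbq" (10 characters) before diverging; nothing deeper is shared.
Longest shared-prefix length: 10

10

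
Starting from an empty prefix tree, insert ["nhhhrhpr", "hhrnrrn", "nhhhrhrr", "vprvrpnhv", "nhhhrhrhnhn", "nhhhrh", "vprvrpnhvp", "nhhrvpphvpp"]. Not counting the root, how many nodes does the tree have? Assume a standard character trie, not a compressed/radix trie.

39

Trie structure (* marks end of a word):
(root)
├─ h
│  └─ h
│     └─ r
│        └─ n
│           └─ r
│              └─ r
│                 └─ n *
├─ n
│  └─ h
│     └─ h
│        ├─ h
│        │  └─ r
│        │     └─ h *
│        │        ├─ p
│        │        │  └─ r *
│        │        └─ r
│        │           ├─ h
│        │           │  └─ n
│        │           │     └─ h
│        │           │        └─ n *
│        │           └─ r *
│        └─ r
│           └─ v
│              └─ p
│                 └─ p
│                    └─ h
│                       └─ v
│                          └─ p
│                             └─ p *
└─ v
   └─ p
      └─ r
         └─ v
            └─ r
               └─ p
                  └─ n
                     └─ h
                        └─ v *
                           └─ p *
Counting every labelled node above: 39.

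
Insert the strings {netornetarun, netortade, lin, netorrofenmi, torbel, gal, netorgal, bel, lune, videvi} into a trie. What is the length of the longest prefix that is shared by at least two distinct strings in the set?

5

The deepest shared node is where two words last agree before diverging.
"netorgal" and "netornetarun" agree on "netor" (5 characters) before diverging; nothing deeper is shared.
Longest shared-prefix length: 5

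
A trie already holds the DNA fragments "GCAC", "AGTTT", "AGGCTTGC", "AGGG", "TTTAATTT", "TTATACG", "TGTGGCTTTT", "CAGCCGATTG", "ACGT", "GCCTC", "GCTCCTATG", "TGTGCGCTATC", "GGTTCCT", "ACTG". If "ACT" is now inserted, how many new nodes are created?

Every character of "ACT" already lies on an existing path (it is a prefix of some stored word).
No new nodes are needed: 0.

0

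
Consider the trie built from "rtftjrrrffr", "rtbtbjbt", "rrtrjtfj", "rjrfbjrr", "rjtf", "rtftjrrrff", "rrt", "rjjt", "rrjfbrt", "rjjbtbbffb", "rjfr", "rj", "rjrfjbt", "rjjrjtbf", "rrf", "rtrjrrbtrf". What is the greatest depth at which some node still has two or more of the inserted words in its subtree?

10

The deepest shared node is where two words last agree before diverging.
"rtftjrrrff" and "rtftjrrrffr" agree on "rtftjrrrff" (10 characters) before diverging; nothing deeper is shared.
Longest shared-prefix length: 10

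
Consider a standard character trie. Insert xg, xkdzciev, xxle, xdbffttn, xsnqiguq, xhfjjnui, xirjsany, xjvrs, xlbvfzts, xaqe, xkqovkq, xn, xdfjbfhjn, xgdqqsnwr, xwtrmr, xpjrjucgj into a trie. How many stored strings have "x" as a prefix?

Walk to "x"; the words in its subtree are exactly those with that prefix.
Matches: "xaqe", "xdbffttn", "xdfjbfhjn", "xg", "xgdqqsnwr", "xhfjjnui", "xirjsany", "xjvrs", "xkdzciev", "xkqovkq", "xlbvfzts", "xn", "xpjrjucgj", "xsnqiguq", "xwtrmr", "xxle"
Count: 16

16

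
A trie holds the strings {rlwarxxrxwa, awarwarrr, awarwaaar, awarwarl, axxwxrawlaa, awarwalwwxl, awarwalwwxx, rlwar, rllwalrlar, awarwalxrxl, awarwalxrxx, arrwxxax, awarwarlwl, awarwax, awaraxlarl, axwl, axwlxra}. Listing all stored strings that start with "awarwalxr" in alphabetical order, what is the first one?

DFS of the "awarwalxr" subtree visits, in order: "awarwalxrxl", "awarwalxrxx"
Position 1: awarwalxrxl

awarwalxrxl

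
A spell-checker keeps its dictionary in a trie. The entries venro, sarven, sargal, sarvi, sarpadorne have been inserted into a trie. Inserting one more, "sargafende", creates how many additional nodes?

"sarga" is already a path in the trie; the remaining "fende" must be added.
Each of the 5 remaining characters creates one node.

5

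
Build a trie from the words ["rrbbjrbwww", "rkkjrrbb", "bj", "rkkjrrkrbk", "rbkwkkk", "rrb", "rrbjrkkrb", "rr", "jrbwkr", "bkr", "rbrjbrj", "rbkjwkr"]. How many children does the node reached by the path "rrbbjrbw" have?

Walk "rrbbjrbw" from the root, arriving at one node.
Characters that immediately follow "rrbbjrbw" among the stored strings: {w}.
That node has 1 child edge.

1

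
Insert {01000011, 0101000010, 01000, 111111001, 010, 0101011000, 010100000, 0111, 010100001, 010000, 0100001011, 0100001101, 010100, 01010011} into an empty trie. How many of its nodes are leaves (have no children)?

Leaves are exactly the stored words that no other stored word extends.
Those words: "0100001011", "0100001101", "010100000", "0101000010", "01010011", "0101011000", "0111", "111111001"
Leaf count: 8

8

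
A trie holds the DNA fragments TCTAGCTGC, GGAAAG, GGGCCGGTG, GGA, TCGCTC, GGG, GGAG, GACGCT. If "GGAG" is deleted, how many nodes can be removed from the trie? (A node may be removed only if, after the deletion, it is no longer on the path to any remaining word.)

1

After clearing the end-marker at "GGAG", prune upward until reaching a node still needed by another word.
The suffix "G" (1 node) is used only by "GGAG"; the node for "GGA" still has the child "A", so pruning stops there.
Nodes removed: 1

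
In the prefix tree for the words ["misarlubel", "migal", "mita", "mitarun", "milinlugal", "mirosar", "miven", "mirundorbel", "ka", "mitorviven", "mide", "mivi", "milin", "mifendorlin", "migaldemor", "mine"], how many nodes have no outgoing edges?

13

Leaves are exactly the stored words that no other stored word extends.
Those words: "ka", "mide", "mifendorlin", "migaldemor", "milinlugal", "mine", "mirosar", "mirundorbel", "misarlubel", "mitarun", "mitorviven", "miven", "mivi"
Leaf count: 13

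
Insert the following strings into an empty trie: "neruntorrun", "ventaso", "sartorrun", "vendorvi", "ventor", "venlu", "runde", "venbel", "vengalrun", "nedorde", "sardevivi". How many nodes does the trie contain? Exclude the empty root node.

61

Trace insertions, counting only characters that open a new branch:
  "neruntorrun" → 11 new (n, e, r, u, n, t, o, r, r, u, n)
  "ventaso" → 7 new (v, e, n, t, a, s, o)
  "sartorrun" → 9 new (s, a, r, t, o, r, r, u, n)
  "vendorvi" → prefix "ven" already present; 5 new (d, o, r, v, i)
  "ventor" → prefix "vent" already present; 2 new (o, r)
  "venlu" → prefix "ven" already present; 2 new (l, u)
  "runde" → 5 new (r, u, n, d, e)
  "venbel" → prefix "ven" already present; 3 new (b, e, l)
  "vengalrun" → prefix "ven" already present; 6 new (g, a, l, r, u, n)
  "nedorde" → prefix "ne" already present; 5 new (d, o, r, d, e)
  "sardevivi" → prefix "sar" already present; 6 new (d, e, v, i, v, i)
Total nodes = 11 + 7 + 9 + 5 + 2 + 2 + 5 + 3 + 6 + 5 + 6 = 61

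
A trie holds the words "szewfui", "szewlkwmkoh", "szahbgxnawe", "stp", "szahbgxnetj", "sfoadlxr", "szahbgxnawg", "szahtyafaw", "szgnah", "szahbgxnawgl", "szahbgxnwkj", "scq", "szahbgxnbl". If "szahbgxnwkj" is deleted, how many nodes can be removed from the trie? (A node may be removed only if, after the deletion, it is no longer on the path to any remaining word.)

Walk "szahbgxnwkj" from the leaf back toward the root, removing each node that no remaining word uses.
The suffix "wkj" (3 nodes) is used only by "szahbgxnwkj"; the node for "szahbgxn" still has the child "a", so pruning stops there.
Nodes removed: 3

3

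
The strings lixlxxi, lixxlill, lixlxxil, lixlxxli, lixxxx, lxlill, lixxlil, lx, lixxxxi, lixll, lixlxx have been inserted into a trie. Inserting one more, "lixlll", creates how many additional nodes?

"lixll" is already a path in the trie; the remaining "l" must be added.
Each of the 1 remaining characters creates one node.

1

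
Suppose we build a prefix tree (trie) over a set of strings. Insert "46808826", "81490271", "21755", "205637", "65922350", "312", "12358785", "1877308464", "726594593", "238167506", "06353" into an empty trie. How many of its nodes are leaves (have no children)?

Leaves are exactly the stored words that no other stored word extends.
Those words: "06353", "12358785", "1877308464", "205637", "21755", "238167506", "312", "46808826", "65922350", "726594593", "81490271"
Leaf count: 11

11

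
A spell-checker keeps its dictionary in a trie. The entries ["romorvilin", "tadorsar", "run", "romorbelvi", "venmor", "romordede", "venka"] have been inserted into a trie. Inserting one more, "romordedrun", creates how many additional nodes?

The longest prefix of "romordedrun" already in the trie is "romorded" (length 8).
Each of the 3 remaining characters creates one node.

3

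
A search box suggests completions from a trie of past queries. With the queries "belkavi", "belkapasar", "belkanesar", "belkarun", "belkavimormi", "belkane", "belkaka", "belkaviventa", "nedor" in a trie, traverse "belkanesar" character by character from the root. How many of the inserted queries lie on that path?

Traverse "belkanesar" character by character; count nodes along the way that are marked as word ends.
Prefixes of the query that are stored words: "belkane", "belkanesar"
Count: 2

2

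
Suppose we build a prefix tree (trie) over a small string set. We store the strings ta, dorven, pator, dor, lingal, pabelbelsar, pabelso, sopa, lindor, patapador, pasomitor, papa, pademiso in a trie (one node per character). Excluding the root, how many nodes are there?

58

Count nodes per top-level branch (shared prefixes stored once):
  'd'-branch (dor, dorven): 6 nodes
  'l'-branch (lindor, lingal): 9 nodes
  'p'-branch (pabelbelsar, pabelso, pademiso, papa, pasomitor, patapador, pator): 37 nodes
  's'-branch (sopa): 4 nodes
  't'-branch (ta): 2 nodes
Sum: 58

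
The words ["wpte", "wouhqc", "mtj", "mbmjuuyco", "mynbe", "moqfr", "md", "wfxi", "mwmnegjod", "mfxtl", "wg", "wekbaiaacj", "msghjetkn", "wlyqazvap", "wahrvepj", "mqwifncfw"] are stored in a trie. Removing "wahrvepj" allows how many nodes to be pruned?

Walk "wahrvepj" from the leaf back toward the root, removing each node that no remaining word uses.
The suffix "ahrvepj" (7 nodes) is used only by "wahrvepj"; the node for "w" still has the child "p", so pruning stops there.
Nodes removed: 7

7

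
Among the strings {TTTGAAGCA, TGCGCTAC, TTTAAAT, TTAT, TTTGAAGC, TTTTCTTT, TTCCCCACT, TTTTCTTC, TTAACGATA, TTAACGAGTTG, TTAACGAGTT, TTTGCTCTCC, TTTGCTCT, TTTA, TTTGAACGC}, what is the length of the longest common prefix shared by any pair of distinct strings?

10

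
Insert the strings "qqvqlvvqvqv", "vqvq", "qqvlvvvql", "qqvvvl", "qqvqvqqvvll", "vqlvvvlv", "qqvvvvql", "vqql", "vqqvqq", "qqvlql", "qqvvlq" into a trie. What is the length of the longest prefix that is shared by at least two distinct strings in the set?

5

Look for the deepest trie node that still has at least two words in its subtree.
e.g. "qqvvvl" and "qqvvvvql" share the prefix "qqvvv" of length 5; no pair shares a longer one.
Longest shared-prefix length: 5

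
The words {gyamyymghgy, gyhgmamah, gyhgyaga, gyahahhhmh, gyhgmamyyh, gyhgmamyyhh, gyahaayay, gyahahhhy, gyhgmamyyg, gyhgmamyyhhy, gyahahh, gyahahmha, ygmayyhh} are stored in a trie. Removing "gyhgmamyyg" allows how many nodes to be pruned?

A node on "gyhgmamyyg"'s path can go only if nothing else ends at it or branches off below it.
The suffix "g" (1 node) is used only by "gyhgmamyyg"; the node for "gyhgmamyy" still has the child "h", so pruning stops there.
Nodes removed: 1

1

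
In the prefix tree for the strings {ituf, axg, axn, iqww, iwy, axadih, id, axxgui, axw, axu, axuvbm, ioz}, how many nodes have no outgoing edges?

11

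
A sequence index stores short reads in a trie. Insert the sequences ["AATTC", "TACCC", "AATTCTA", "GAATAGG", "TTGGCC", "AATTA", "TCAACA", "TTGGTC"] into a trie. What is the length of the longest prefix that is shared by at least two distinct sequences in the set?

Equivalently: take the maximum, over all pairs, of their longest common prefix length.
e.g. "AATTC" and "AATTCTA" share the prefix "AATTC" of length 5; no pair shares a longer one.
Longest shared-prefix length: 5

5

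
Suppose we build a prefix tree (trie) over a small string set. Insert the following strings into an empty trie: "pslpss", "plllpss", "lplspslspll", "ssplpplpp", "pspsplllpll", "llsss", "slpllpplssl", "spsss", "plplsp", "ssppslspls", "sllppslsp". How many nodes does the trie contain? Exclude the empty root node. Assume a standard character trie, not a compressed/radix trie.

Count nodes per top-level branch (shared prefixes stored once):
  'l'-branch (llsss, lplspslspll): 15 nodes
  'p'-branch (plllpss, plplsp, pslpss, pspsplllpll): 25 nodes
  's'-branch (sllppslsp, slpllpplssl, spsss, ssplpplpp, ssppslspls): 37 nodes
Sum: 77

77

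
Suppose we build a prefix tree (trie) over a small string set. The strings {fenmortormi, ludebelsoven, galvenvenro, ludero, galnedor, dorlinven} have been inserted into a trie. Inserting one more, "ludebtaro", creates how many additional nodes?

4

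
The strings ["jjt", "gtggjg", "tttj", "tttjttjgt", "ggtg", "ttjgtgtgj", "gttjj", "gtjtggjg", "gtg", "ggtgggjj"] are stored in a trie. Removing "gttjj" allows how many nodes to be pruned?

After clearing the end-marker at "gttjj", prune upward until reaching a node still needed by another word.
The suffix "tjj" (3 nodes) is used only by "gttjj"; the node for "gt" still has the child "g", so pruning stops there.
Nodes removed: 3

3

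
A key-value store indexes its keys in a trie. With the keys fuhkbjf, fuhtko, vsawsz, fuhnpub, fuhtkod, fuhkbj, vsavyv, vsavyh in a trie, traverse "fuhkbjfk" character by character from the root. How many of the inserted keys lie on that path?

2

Check each prefix of "fuhkbjfk" against the stored set — each match is an end-marker on the path.
Prefixes of the query that are stored words: "fuhkbj", "fuhkbjf"
Count: 2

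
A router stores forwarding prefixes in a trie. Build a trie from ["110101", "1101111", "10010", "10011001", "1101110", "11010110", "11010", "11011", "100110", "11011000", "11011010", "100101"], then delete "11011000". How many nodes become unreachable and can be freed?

2

A node on "11011000"'s path can go only if nothing else ends at it or branches off below it.
The suffix "00" (2 nodes) is used only by "11011000"; the node for "110110" still has the child "1", so pruning stops there.
Nodes removed: 2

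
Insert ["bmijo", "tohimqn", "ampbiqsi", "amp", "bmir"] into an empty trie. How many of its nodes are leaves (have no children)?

4

A leaf is a node with no children — equivalently, the end of a word that is not a proper prefix of any other stored word.
Those words: "ampbiqsi", "bmijo", "bmir", "tohimqn"
Leaf count: 4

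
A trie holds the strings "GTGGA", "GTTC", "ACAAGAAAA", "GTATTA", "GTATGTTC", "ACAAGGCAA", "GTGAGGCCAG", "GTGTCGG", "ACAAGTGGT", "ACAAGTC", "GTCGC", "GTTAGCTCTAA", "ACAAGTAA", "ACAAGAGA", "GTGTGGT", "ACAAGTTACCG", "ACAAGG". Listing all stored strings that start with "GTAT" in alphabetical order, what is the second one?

Filter for "GTAT…" and sort: "GTATGTTC", "GTATTA"
Position 2: GTATTA

GTATTA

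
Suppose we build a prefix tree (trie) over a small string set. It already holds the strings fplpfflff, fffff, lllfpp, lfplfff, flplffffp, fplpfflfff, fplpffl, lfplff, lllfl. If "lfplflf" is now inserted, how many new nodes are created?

Walking "lfplflf" from the root, the first 5 characters ("lfplf") follow existing edges; "l" is the first miss.
Each of the 2 remaining characters creates one node.

2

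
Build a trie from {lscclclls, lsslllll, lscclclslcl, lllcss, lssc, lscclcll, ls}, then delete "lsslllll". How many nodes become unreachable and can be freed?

5

Walk "lsslllll" from the leaf back toward the root, removing each node that no remaining word uses.
The suffix "lllll" (5 nodes) is used only by "lsslllll"; the node for "lss" still has the child "c", so pruning stops there.
Nodes removed: 5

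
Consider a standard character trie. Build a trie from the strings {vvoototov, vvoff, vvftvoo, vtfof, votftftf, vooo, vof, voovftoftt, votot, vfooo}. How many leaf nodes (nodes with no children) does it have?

Leaves are exactly the stored words that no other stored word extends.
Those words: "vfooo", "vof", "vooo", "voovftoftt", "votftftf", "votot", "vtfof", "vvftvoo", "vvoff", "vvoototov"
Leaf count: 10

10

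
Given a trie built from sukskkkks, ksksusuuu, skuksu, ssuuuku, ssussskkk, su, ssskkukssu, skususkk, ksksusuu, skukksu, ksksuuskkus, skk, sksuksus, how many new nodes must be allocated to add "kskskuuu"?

"ksks" is already a path in the trie; the remaining "kuuu" must be added.
Each of the 4 remaining characters creates one node.

4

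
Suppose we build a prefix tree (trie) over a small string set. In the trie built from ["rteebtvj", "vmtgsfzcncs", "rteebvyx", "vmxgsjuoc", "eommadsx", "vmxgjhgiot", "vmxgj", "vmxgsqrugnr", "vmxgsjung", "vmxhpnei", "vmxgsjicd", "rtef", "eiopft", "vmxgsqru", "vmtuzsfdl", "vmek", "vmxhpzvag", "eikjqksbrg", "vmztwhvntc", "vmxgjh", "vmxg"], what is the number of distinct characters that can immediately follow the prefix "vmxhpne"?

1

The children of the "vmxhpne" node are the distinct next characters among strings starting with "vmxhpne".
Characters that immediately follow "vmxhpne" among the stored strings: {i}.
That node has 1 child edge.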